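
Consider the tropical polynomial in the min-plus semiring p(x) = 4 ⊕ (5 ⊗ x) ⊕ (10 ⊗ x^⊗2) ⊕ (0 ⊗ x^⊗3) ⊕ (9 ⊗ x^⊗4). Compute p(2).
p(2) = 4

A tropical monomial a ⊗ x^⊗i evaluates to a + i · x. Evaluating each term at x = 2:
  Term 0 contributes 4 + 0 · 2 = 4
  Term 1 contributes 5 + 1 · 2 = 7
  Term 2 contributes 10 + 2 · 2 = 14
  Term 3 contributes 0 + 3 · 2 = 6
  Term 4 contributes 9 + 4 · 2 = 17
p(2) = ⊕ of these = min[4, 7, 14, 6, 17] = 4.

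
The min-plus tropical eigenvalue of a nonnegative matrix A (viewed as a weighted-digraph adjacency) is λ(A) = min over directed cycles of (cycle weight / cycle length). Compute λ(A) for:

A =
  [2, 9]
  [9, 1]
λ(A) = 1

Enumerate directed cycles and compute their means (weight / length). Sample:
  cycle 0 → 0: weight = 2, length = 1, mean = 2/1 ≈ 2.000
  cycle 1 → 1: weight = 1, length = 1, mean = 1/1 ≈ 1.000
  cycle 0 → 1 → 0: weight = 18, length = 2, mean = 18/2 ≈ 9.000
  cycle 1 → 0 → 1: weight = 18, length = 2, mean = 18/2 ≈ 9.000
Minimum mean = 1.000, attained e.g. along the cycle 1 → 1 with weight 1 and length 1. So λ(A) = 1/1 = 1.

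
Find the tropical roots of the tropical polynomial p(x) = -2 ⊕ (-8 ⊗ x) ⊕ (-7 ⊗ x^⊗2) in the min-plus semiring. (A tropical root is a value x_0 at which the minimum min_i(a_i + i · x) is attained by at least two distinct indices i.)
Roots: {-1, 6}

Each tropical root is a break point of the lower envelope of the lines y = a_i + i · x (there are 3 lines, with slopes 0, 1, ..., 2). Only the lines that attain the minimum somewhere contribute to roots; other lines are dominated. Here the surviving (envelope) indices are i = 2, i = 1, i = 0.
Intersections between consecutive envelope lines give the roots: for adjacent envelope indices i < j the intersection is x = (a_i − a_j) / (j − i). Reading off the sorted break points: {-1, 6}.
Verification: at each break x_0, at least two indices attain the minimum of min_i(a_i + i · x_0).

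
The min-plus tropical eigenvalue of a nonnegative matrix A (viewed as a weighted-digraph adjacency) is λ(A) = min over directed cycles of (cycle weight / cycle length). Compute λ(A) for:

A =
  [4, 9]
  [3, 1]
λ(A) = 1

Enumerate directed cycles and compute their means (weight / length). Sample:
  cycle 0 → 0: weight = 4, length = 1, mean = 4/1 ≈ 4.000
  cycle 1 → 1: weight = 1, length = 1, mean = 1/1 ≈ 1.000
  cycle 0 → 1 → 0: weight = 12, length = 2, mean = 12/2 ≈ 6.000
  cycle 1 → 0 → 1: weight = 12, length = 2, mean = 12/2 ≈ 6.000
Minimum mean = 1.000, attained e.g. along the cycle 1 → 1 with weight 1 and length 1. So λ(A) = 1/1 = 1.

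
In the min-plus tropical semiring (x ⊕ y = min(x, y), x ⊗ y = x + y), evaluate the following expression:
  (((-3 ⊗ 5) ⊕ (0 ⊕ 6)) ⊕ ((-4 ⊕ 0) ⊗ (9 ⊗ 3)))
(((-3 ⊗ 5) ⊕ (0 ⊕ 6)) ⊕ ((-4 ⊕ 0) ⊗ (9 ⊗ 3))) = 0

Expand innermost to outermost. Recall ⊕ takes the minimum of its arguments and ⊗ takes their sum. Working out the expression (((-3 ⊗ 5) ⊕ (0 ⊕ 6)) ⊕ ((-4 ⊕ 0) ⊗ (9 ⊗ 3))) gives 0.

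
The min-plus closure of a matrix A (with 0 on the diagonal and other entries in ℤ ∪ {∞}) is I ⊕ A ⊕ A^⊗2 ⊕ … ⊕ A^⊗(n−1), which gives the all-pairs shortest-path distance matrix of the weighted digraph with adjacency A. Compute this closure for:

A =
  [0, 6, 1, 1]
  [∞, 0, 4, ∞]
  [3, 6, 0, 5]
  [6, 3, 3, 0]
Closure =
  [0, 4, 1, 1]
  [7, 0, 4, 8]
  [3, 6, 0, 4]
  [6, 3, 3, 0]

This is the Floyd-Warshall all-pairs shortest-path computation. For each intermediate vertex k = 0, 1, …, 3, update dist[i][j] ← min(dist[i][j], dist[i][k] + dist[k][j]). The final matrix gives, for each (i, j), the minimum total weight of any directed path from i to j (possibly empty when i = j).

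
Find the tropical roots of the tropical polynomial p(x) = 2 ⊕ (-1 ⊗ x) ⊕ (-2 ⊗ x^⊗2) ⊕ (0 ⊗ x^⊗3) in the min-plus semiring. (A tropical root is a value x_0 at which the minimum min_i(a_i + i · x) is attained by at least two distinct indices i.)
Roots: {-2, 1, 3}

Each tropical root is a break point of the lower envelope of the lines y = a_i + i · x (there are 4 lines, with slopes 0, 1, ..., 3). Only the lines that attain the minimum somewhere contribute to roots; other lines are dominated. Here the surviving (envelope) indices are i = 3, i = 2, i = 1, i = 0.
Intersections between consecutive envelope lines give the roots: for adjacent envelope indices i < j the intersection is x = (a_i − a_j) / (j − i). Reading off the sorted break points: {-2, 1, 3}.
Verification: at each break x_0, at least two indices attain the minimum of min_i(a_i + i · x_0).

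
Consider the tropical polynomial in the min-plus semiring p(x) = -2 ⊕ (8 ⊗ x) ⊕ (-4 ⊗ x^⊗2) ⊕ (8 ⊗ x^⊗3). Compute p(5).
p(5) = -2

A tropical monomial a ⊗ x^⊗i evaluates to a + i · x. Evaluating each term at x = 5:
  Term 0 contributes -2 + 0 · 5 = -2
  Term 1 contributes 8 + 1 · 5 = 13
  Term 2 contributes -4 + 2 · 5 = 6
  Term 3 contributes 8 + 3 · 5 = 23
p(5) = ⊕ of these = min[-2, 13, 6, 23] = -2.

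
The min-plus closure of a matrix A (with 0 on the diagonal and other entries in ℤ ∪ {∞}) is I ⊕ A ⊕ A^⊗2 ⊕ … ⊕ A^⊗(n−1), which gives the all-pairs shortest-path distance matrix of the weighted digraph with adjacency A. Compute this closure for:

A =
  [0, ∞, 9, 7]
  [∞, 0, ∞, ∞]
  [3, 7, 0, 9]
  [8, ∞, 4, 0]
Closure =
  [0, 16, 9, 7]
  [∞, 0, ∞, ∞]
  [3, 7, 0, 9]
  [7, 11, 4, 0]

This is the Floyd-Warshall all-pairs shortest-path computation. For each intermediate vertex k = 0, 1, …, 3, update dist[i][j] ← min(dist[i][j], dist[i][k] + dist[k][j]). The final matrix gives, for each (i, j), the minimum total weight of any directed path from i to j (possibly empty when i = j).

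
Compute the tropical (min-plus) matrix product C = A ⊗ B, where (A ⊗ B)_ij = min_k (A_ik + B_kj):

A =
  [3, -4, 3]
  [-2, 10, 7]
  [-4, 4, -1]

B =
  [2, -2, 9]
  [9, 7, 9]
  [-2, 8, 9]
A ⊗ B =
  [1, 1, 5]
  [0, -4, 7]
  [-3, -6, 5]

Apply the min-plus product entry-by-entry:
  C[0][0] = min over k of (A[0][0] + B[0][0] = 3 + 2 = 5, A[0][1] + B[1][0] = -4 + 9 = 5, A[0][2] + B[2][0] = 3 + -2 = 1) = 1 (attained at k = 2)
  C[0][1] = min over k of (A[0][0] + B[0][1] = 3 + -2 = 1, A[0][1] + B[1][1] = -4 + 7 = 3, A[0][2] + B[2][1] = 3 + 8 = 11) = 1 (attained at k = 0)
  C[0][2] = min over k of (A[0][0] + B[0][2] = 3 + 9 = 12, A[0][1] + B[1][2] = -4 + 9 = 5, A[0][2] + B[2][2] = 3 + 9 = 12) = 5 (attained at k = 1)
  C[1][0] = min over k of (A[1][0] + B[0][0] = -2 + 2 = 0, A[1][1] + B[1][0] = 10 + 9 = 19, A[1][2] + B[2][0] = 7 + -2 = 5) = 0 (attained at k = 0)
  C[1][1] = min over k of (A[1][0] + B[0][1] = -2 + -2 = -4, A[1][1] + B[1][1] = 10 + 7 = 17, A[1][2] + B[2][1] = 7 + 8 = 15) = -4 (attained at k = 0)
  C[1][2] = min over k of (A[1][0] + B[0][2] = -2 + 9 = 7, A[1][1] + B[1][2] = 10 + 9 = 19, A[1][2] + B[2][2] = 7 + 9 = 16) = 7 (attained at k = 0)
  C[2][0] = min over k of (A[2][0] + B[0][0] = -4 + 2 = -2, A[2][1] + B[1][0] = 4 + 9 = 13, A[2][2] + B[2][0] = -1 + -2 = -3) = -3 (attained at k = 2)
  C[2][1] = min over k of (A[2][0] + B[0][1] = -4 + -2 = -6, A[2][1] + B[1][1] = 4 + 7 = 11, A[2][2] + B[2][1] = -1 + 8 = 7) = -6 (attained at k = 0)
  C[2][2] = min over k of (A[2][0] + B[0][2] = -4 + 9 = 5, A[2][1] + B[1][2] = 4 + 9 = 13, A[2][2] + B[2][2] = -1 + 9 = 8) = 5 (attained at k = 0)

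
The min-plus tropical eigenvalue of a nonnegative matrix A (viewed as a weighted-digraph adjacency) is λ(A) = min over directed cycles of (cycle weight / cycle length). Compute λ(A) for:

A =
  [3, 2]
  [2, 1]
λ(A) = 1

Enumerate directed cycles and compute their means (weight / length). Sample:
  cycle 0 → 0: weight = 3, length = 1, mean = 3/1 ≈ 3.000
  cycle 1 → 1: weight = 1, length = 1, mean = 1/1 ≈ 1.000
  cycle 0 → 1 → 0: weight = 4, length = 2, mean = 4/2 ≈ 2.000
  cycle 1 → 0 → 1: weight = 4, length = 2, mean = 4/2 ≈ 2.000
Minimum mean = 1.000, attained e.g. along the cycle 1 → 1 with weight 1 and length 1. So λ(A) = 1/1 = 1.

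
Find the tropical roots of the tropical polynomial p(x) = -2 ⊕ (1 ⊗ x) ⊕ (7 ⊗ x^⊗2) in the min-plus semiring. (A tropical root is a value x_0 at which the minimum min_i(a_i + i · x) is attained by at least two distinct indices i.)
Roots: {-6, -3}

Each tropical root is a break point of the lower envelope of the lines y = a_i + i · x (there are 3 lines, with slopes 0, 1, ..., 2). Only the lines that attain the minimum somewhere contribute to roots; other lines are dominated. Here the surviving (envelope) indices are i = 2, i = 1, i = 0.
Intersections between consecutive envelope lines give the roots: for adjacent envelope indices i < j the intersection is x = (a_i − a_j) / (j − i). Reading off the sorted break points: {-6, -3}.
Verification: at each break x_0, at least two indices attain the minimum of min_i(a_i + i · x_0).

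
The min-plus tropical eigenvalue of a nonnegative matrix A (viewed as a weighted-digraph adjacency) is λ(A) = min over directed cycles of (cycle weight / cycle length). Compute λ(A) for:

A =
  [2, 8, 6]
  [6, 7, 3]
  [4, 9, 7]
λ(A) = 2

Enumerate directed cycles and compute their means (weight / length). Sample:
  cycle 0 → 0: weight = 2, length = 1, mean = 2/1 ≈ 2.000
  cycle 1 → 1: weight = 7, length = 1, mean = 7/1 ≈ 7.000
  cycle 2 → 2: weight = 7, length = 1, mean = 7/1 ≈ 7.000
  cycle 0 → 1 → 0: weight = 14, length = 2, mean = 14/2 ≈ 7.000
  cycle 0 → 2 → 0: weight = 10, length = 2, mean = 10/2 ≈ 5.000
  cycle 1 → 0 → 1: weight = 14, length = 2, mean = 14/2 ≈ 7.000
Minimum mean = 2.000, attained e.g. along the cycle 0 → 0 with weight 2 and length 1. So λ(A) = 2/1 = 2.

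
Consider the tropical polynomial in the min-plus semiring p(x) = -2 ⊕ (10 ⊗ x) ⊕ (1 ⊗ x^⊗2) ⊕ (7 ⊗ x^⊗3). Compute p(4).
p(4) = -2

A tropical monomial a ⊗ x^⊗i evaluates to a + i · x. Evaluating each term at x = 4:
  Term 0 contributes -2 + 0 · 4 = -2
  Term 1 contributes 10 + 1 · 4 = 14
  Term 2 contributes 1 + 2 · 4 = 9
  Term 3 contributes 7 + 3 · 4 = 19
p(4) = ⊕ of these = min[-2, 14, 9, 19] = -2.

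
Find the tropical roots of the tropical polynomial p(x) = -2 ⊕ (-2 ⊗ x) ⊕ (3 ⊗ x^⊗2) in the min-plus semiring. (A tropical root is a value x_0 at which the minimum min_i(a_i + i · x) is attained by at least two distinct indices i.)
Roots: {-5, 0}

Each tropical root is a break point of the lower envelope of the lines y = a_i + i · x (there are 3 lines, with slopes 0, 1, ..., 2). Only the lines that attain the minimum somewhere contribute to roots; other lines are dominated. Here the surviving (envelope) indices are i = 2, i = 1, i = 0.
Intersections between consecutive envelope lines give the roots: for adjacent envelope indices i < j the intersection is x = (a_i − a_j) / (j − i). Reading off the sorted break points: {-5, 0}.
Verification: at each break x_0, at least two indices attain the minimum of min_i(a_i + i · x_0).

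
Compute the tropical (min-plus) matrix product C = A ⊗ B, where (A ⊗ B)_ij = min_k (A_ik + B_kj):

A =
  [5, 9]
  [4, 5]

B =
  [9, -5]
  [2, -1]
A ⊗ B =
  [11, 0]
  [7, -1]

Apply the min-plus product entry-by-entry:
  C[0][0] = min over k of (A[0][0] + B[0][0] = 5 + 9 = 14, A[0][1] + B[1][0] = 9 + 2 = 11) = 11 (attained at k = 1)
  C[0][1] = min over k of (A[0][0] + B[0][1] = 5 + -5 = 0, A[0][1] + B[1][1] = 9 + -1 = 8) = 0 (attained at k = 0)
  C[1][0] = min over k of (A[1][0] + B[0][0] = 4 + 9 = 13, A[1][1] + B[1][0] = 5 + 2 = 7) = 7 (attained at k = 1)
  C[1][1] = min over k of (A[1][0] + B[0][1] = 4 + -5 = -1, A[1][1] + B[1][1] = 5 + -1 = 4) = -1 (attained at k = 0)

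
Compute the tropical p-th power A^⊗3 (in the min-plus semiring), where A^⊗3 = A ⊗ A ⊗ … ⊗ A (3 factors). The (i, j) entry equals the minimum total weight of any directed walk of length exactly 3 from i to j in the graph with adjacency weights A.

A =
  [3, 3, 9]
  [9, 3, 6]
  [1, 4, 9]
A^⊗3 =
  [9, 9, 12]
  [10, 9, 12]
  [7, 7, 10]

Each entry (A^⊗3)_ij equals the minimum over all length-3 walks i = v_0 → v_1 → … → v_3 = j of Σ_t A[v_t][v_{t+1}]. For example, for (i, j) = (0, 2) we minimise over 9 possible intermediate vertex sequences; the minimum is 12, attained along the walk 0 → 0 → 1 → 2.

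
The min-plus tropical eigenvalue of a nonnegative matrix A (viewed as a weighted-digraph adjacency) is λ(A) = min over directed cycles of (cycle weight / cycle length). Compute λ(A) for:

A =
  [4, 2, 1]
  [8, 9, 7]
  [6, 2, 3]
λ(A) = 3

Enumerate directed cycles and compute their means (weight / length). Sample:
  cycle 0 → 0: weight = 4, length = 1, mean = 4/1 ≈ 4.000
  cycle 1 → 1: weight = 9, length = 1, mean = 9/1 ≈ 9.000
  cycle 2 → 2: weight = 3, length = 1, mean = 3/1 ≈ 3.000
  cycle 0 → 1 → 0: weight = 10, length = 2, mean = 10/2 ≈ 5.000
  cycle 0 → 2 → 0: weight = 7, length = 2, mean = 7/2 ≈ 3.500
  cycle 1 → 0 → 1: weight = 10, length = 2, mean = 10/2 ≈ 5.000
Minimum mean = 3.000, attained e.g. along the cycle 2 → 2 with weight 3 and length 1. So λ(A) = 3/1 = 3.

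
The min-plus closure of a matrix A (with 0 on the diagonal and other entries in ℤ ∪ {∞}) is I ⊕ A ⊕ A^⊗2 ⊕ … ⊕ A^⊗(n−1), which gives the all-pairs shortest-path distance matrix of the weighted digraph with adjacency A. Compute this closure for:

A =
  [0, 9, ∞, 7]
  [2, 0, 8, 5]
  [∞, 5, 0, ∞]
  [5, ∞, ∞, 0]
Closure =
  [0, 9, 17, 7]
  [2, 0, 8, 5]
  [7, 5, 0, 10]
  [5, 14, 22, 0]

This is the Floyd-Warshall all-pairs shortest-path computation. For each intermediate vertex k = 0, 1, …, 3, update dist[i][j] ← min(dist[i][j], dist[i][k] + dist[k][j]). The final matrix gives, for each (i, j), the minimum total weight of any directed path from i to j (possibly empty when i = j).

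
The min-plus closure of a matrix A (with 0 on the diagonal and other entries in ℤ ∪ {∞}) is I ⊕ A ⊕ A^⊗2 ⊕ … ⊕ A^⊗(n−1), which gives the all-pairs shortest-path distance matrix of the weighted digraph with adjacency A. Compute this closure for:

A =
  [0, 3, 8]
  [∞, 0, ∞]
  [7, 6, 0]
Closure =
  [0, 3, 8]
  [∞, 0, ∞]
  [7, 6, 0]

This is the Floyd-Warshall all-pairs shortest-path computation. For each intermediate vertex k = 0, 1, …, 2, update dist[i][j] ← min(dist[i][j], dist[i][k] + dist[k][j]). The final matrix gives, for each (i, j), the minimum total weight of any directed path from i to j (possibly empty when i = j).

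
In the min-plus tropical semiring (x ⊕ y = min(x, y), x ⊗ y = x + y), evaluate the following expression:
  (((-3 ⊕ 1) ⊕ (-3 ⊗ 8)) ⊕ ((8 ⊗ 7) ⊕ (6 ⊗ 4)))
(((-3 ⊕ 1) ⊕ (-3 ⊗ 8)) ⊕ ((8 ⊗ 7) ⊕ (6 ⊗ 4))) = -3

Expand innermost to outermost. Recall ⊕ takes the minimum of its arguments and ⊗ takes their sum. Working out the expression (((-3 ⊕ 1) ⊕ (-3 ⊗ 8)) ⊕ ((8 ⊗ 7) ⊕ (6 ⊗ 4))) gives -3.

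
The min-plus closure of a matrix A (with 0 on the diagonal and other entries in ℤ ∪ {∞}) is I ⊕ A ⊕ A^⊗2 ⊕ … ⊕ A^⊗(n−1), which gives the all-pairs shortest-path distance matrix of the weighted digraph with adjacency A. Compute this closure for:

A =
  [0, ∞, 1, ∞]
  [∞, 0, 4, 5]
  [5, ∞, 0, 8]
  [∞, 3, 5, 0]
Closure =
  [0, 12, 1, 9]
  [9, 0, 4, 5]
  [5, 11, 0, 8]
  [10, 3, 5, 0]

This is the Floyd-Warshall all-pairs shortest-path computation. For each intermediate vertex k = 0, 1, …, 3, update dist[i][j] ← min(dist[i][j], dist[i][k] + dist[k][j]). The final matrix gives, for each (i, j), the minimum total weight of any directed path from i to j (possibly empty when i = j).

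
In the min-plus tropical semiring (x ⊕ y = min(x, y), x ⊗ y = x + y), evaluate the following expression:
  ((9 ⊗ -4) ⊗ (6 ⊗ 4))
((9 ⊗ -4) ⊗ (6 ⊗ 4)) = 15

Expand innermost to outermost. Recall ⊕ takes the minimum of its arguments and ⊗ takes their sum. Working out the expression ((9 ⊗ -4) ⊗ (6 ⊗ 4)) gives 15.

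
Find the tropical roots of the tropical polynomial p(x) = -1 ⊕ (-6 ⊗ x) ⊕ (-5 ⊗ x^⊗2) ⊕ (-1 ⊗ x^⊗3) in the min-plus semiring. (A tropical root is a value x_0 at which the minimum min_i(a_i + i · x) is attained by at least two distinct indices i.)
Roots: {-4, -1, 5}

Each tropical root is a break point of the lower envelope of the lines y = a_i + i · x (there are 4 lines, with slopes 0, 1, ..., 3). Only the lines that attain the minimum somewhere contribute to roots; other lines are dominated. Here the surviving (envelope) indices are i = 3, i = 2, i = 1, i = 0.
Intersections between consecutive envelope lines give the roots: for adjacent envelope indices i < j the intersection is x = (a_i − a_j) / (j − i). Reading off the sorted break points: {-4, -1, 5}.
Verification: at each break x_0, at least two indices attain the minimum of min_i(a_i + i · x_0).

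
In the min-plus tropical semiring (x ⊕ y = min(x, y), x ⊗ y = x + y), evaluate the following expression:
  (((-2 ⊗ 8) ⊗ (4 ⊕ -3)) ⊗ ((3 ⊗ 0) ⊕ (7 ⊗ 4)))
(((-2 ⊗ 8) ⊗ (4 ⊕ -3)) ⊗ ((3 ⊗ 0) ⊕ (7 ⊗ 4))) = 6

Expand innermost to outermost. Recall ⊕ takes the minimum of its arguments and ⊗ takes their sum. Working out the expression (((-2 ⊗ 8) ⊗ (4 ⊕ -3)) ⊗ ((3 ⊗ 0) ⊕ (7 ⊗ 4))) gives 6.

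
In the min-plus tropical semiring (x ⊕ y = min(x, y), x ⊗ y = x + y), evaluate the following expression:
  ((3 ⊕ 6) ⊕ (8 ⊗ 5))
((3 ⊕ 6) ⊕ (8 ⊗ 5)) = 3

Expand innermost to outermost. Recall ⊕ takes the minimum of its arguments and ⊗ takes their sum. Working out the expression ((3 ⊕ 6) ⊕ (8 ⊗ 5)) gives 3.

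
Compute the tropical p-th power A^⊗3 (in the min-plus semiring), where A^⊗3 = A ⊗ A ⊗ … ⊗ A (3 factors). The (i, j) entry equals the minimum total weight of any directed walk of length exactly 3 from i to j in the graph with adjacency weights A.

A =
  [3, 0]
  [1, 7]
A^⊗3 =
  [4, 1]
  [2, 4]

Each entry (A^⊗3)_ij equals the minimum over all length-3 walks i = v_0 → v_1 → … → v_3 = j of Σ_t A[v_t][v_{t+1}]. For example, for (i, j) = (0, 1) we minimise over 4 possible intermediate vertex sequences; the minimum is 1, attained along the walk 0 → 1 → 0 → 1.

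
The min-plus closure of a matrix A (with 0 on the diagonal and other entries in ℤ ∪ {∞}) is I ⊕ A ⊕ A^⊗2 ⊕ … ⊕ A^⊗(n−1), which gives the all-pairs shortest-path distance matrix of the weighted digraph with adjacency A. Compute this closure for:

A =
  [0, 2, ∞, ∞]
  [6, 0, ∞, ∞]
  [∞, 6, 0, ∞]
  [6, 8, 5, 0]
Closure =
  [0, 2, ∞, ∞]
  [6, 0, ∞, ∞]
  [12, 6, 0, ∞]
  [6, 8, 5, 0]

This is the Floyd-Warshall all-pairs shortest-path computation. For each intermediate vertex k = 0, 1, …, 3, update dist[i][j] ← min(dist[i][j], dist[i][k] + dist[k][j]). The final matrix gives, for each (i, j), the minimum total weight of any directed path from i to j (possibly empty when i = j).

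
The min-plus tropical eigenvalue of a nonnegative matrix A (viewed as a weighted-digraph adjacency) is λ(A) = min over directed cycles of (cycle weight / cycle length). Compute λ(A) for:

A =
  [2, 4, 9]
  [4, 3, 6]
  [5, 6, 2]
λ(A) = 2

Enumerate directed cycles and compute their means (weight / length). Sample:
  cycle 0 → 0: weight = 2, length = 1, mean = 2/1 ≈ 2.000
  cycle 1 → 1: weight = 3, length = 1, mean = 3/1 ≈ 3.000
  cycle 2 → 2: weight = 2, length = 1, mean = 2/1 ≈ 2.000
  cycle 0 → 1 → 0: weight = 8, length = 2, mean = 8/2 ≈ 4.000
  cycle 0 → 2 → 0: weight = 14, length = 2, mean = 14/2 ≈ 7.000
  cycle 1 → 0 → 1: weight = 8, length = 2, mean = 8/2 ≈ 4.000
Minimum mean = 2.000, attained e.g. along the cycle 0 → 0 with weight 2 and length 1. So λ(A) = 2/1 = 2.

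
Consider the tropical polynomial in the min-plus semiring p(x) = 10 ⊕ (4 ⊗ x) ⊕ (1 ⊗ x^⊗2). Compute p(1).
p(1) = 3

A tropical monomial a ⊗ x^⊗i evaluates to a + i · x. Evaluating each term at x = 1:
  Term 0 contributes 10 + 0 · 1 = 10
  Term 1 contributes 4 + 1 · 1 = 5
  Term 2 contributes 1 + 2 · 1 = 3
p(1) = ⊕ of these = min[10, 5, 3] = 3.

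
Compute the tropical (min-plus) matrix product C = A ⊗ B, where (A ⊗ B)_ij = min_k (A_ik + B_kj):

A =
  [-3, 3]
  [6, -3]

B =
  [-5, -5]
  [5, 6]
A ⊗ B =
  [-8, -8]
  [1, 1]

Apply the min-plus product entry-by-entry:
  C[0][0] = min over k of (A[0][0] + B[0][0] = -3 + -5 = -8, A[0][1] + B[1][0] = 3 + 5 = 8) = -8 (attained at k = 0)
  C[0][1] = min over k of (A[0][0] + B[0][1] = -3 + -5 = -8, A[0][1] + B[1][1] = 3 + 6 = 9) = -8 (attained at k = 0)
  C[1][0] = min over k of (A[1][0] + B[0][0] = 6 + -5 = 1, A[1][1] + B[1][0] = -3 + 5 = 2) = 1 (attained at k = 0)
  C[1][1] = min over k of (A[1][0] + B[0][1] = 6 + -5 = 1, A[1][1] + B[1][1] = -3 + 6 = 3) = 1 (attained at k = 0)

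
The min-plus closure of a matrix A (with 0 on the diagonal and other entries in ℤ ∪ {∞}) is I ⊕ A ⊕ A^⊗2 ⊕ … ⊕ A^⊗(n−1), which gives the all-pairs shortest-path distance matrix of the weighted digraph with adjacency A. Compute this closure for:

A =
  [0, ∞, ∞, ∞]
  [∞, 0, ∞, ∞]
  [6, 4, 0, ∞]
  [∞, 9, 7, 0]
Closure =
  [0, ∞, ∞, ∞]
  [∞, 0, ∞, ∞]
  [6, 4, 0, ∞]
  [13, 9, 7, 0]

This is the Floyd-Warshall all-pairs shortest-path computation. For each intermediate vertex k = 0, 1, …, 3, update dist[i][j] ← min(dist[i][j], dist[i][k] + dist[k][j]). The final matrix gives, for each (i, j), the minimum total weight of any directed path from i to j (possibly empty when i = j).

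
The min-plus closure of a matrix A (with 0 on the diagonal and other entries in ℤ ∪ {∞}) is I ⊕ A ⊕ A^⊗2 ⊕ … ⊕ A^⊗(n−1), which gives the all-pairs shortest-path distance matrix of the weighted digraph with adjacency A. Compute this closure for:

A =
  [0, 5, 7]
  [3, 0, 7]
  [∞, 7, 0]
Closure =
  [0, 5, 7]
  [3, 0, 7]
  [10, 7, 0]

This is the Floyd-Warshall all-pairs shortest-path computation. For each intermediate vertex k = 0, 1, …, 2, update dist[i][j] ← min(dist[i][j], dist[i][k] + dist[k][j]). The final matrix gives, for each (i, j), the minimum total weight of any directed path from i to j (possibly empty when i = j).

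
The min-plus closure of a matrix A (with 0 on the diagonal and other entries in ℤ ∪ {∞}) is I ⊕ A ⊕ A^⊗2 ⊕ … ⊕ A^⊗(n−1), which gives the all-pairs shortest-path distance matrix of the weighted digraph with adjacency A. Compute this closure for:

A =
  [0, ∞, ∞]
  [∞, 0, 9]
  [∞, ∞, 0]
Closure =
  [0, ∞, ∞]
  [∞, 0, 9]
  [∞, ∞, 0]

This is the Floyd-Warshall all-pairs shortest-path computation. For each intermediate vertex k = 0, 1, …, 2, update dist[i][j] ← min(dist[i][j], dist[i][k] + dist[k][j]). The final matrix gives, for each (i, j), the minimum total weight of any directed path from i to j (possibly empty when i = j).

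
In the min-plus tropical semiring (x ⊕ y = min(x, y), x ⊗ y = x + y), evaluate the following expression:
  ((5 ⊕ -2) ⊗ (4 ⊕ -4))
((5 ⊕ -2) ⊗ (4 ⊕ -4)) = -6

Expand innermost to outermost. Recall ⊕ takes the minimum of its arguments and ⊗ takes their sum. Working out the expression ((5 ⊕ -2) ⊗ (4 ⊕ -4)) gives -6.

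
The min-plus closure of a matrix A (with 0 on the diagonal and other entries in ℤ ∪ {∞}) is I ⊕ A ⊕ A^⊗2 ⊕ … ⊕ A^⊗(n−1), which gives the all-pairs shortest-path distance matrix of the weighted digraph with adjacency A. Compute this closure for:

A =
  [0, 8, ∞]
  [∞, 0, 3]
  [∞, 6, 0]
Closure =
  [0, 8, 11]
  [∞, 0, 3]
  [∞, 6, 0]

This is the Floyd-Warshall all-pairs shortest-path computation. For each intermediate vertex k = 0, 1, …, 2, update dist[i][j] ← min(dist[i][j], dist[i][k] + dist[k][j]). The final matrix gives, for each (i, j), the minimum total weight of any directed path from i to j (possibly empty when i = j).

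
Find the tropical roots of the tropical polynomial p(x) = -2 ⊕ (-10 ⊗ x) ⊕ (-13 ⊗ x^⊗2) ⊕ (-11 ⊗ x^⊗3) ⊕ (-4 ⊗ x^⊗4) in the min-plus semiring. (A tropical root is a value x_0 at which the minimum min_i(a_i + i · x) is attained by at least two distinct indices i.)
Roots: {-7, -2, 3, 8}

Each tropical root is a break point of the lower envelope of the lines y = a_i + i · x (there are 5 lines, with slopes 0, 1, ..., 4). Only the lines that attain the minimum somewhere contribute to roots; other lines are dominated. Here the surviving (envelope) indices are i = 4, i = 3, i = 2, i = 1, i = 0.
Intersections between consecutive envelope lines give the roots: for adjacent envelope indices i < j the intersection is x = (a_i − a_j) / (j − i). Reading off the sorted break points: {-7, -2, 3, 8}.
Verification: at each break x_0, at least two indices attain the minimum of min_i(a_i + i · x_0).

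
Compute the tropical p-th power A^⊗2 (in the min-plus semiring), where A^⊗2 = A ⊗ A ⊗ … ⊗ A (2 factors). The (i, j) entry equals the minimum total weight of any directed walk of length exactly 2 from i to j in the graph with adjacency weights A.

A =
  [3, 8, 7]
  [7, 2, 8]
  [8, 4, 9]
A^⊗2 =
  [6, 10, 10]
  [9, 4, 10]
  [11, 6, 12]

Each entry (A^⊗2)_ij equals the minimum over all length-2 walks i = v_0 → v_1 → … → v_2 = j of Σ_t A[v_t][v_{t+1}]. For example, for (i, j) = (0, 2) we minimise over 3 possible intermediate vertex sequences; the minimum is 10, attained along the walk 0 → 0 → 2.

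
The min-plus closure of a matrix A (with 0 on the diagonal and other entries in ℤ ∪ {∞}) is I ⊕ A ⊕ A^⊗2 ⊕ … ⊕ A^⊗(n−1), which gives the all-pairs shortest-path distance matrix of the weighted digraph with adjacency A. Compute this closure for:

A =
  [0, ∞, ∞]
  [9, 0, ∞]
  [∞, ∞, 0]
Closure =
  [0, ∞, ∞]
  [9, 0, ∞]
  [∞, ∞, 0]

This is the Floyd-Warshall all-pairs shortest-path computation. For each intermediate vertex k = 0, 1, …, 2, update dist[i][j] ← min(dist[i][j], dist[i][k] + dist[k][j]). The final matrix gives, for each (i, j), the minimum total weight of any directed path from i to j (possibly empty when i = j).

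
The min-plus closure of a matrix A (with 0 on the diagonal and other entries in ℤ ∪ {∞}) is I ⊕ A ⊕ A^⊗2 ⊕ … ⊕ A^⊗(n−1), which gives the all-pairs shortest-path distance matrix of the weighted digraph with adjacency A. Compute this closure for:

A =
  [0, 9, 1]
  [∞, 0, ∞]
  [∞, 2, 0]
Closure =
  [0, 3, 1]
  [∞, 0, ∞]
  [∞, 2, 0]

This is the Floyd-Warshall all-pairs shortest-path computation. For each intermediate vertex k = 0, 1, …, 2, update dist[i][j] ← min(dist[i][j], dist[i][k] + dist[k][j]). The final matrix gives, for each (i, j), the minimum total weight of any directed path from i to j (possibly empty when i = j).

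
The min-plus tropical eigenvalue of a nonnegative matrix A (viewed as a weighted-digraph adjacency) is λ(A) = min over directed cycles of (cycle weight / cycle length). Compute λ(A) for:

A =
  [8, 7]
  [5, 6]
λ(A) = 6

Enumerate directed cycles and compute their means (weight / length). Sample:
  cycle 0 → 0: weight = 8, length = 1, mean = 8/1 ≈ 8.000
  cycle 1 → 1: weight = 6, length = 1, mean = 6/1 ≈ 6.000
  cycle 0 → 1 → 0: weight = 12, length = 2, mean = 12/2 ≈ 6.000
  cycle 1 → 0 → 1: weight = 12, length = 2, mean = 12/2 ≈ 6.000
Minimum mean = 6.000, attained e.g. along the cycle 1 → 1 with weight 6 and length 1. So λ(A) = 6/1 = 6.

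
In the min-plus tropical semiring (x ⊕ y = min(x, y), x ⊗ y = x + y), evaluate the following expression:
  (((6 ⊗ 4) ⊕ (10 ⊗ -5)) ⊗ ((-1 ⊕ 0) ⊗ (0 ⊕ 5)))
(((6 ⊗ 4) ⊕ (10 ⊗ -5)) ⊗ ((-1 ⊕ 0) ⊗ (0 ⊕ 5))) = 4

Expand innermost to outermost. Recall ⊕ takes the minimum of its arguments and ⊗ takes their sum. Working out the expression (((6 ⊗ 4) ⊕ (10 ⊗ -5)) ⊗ ((-1 ⊕ 0) ⊗ (0 ⊕ 5))) gives 4.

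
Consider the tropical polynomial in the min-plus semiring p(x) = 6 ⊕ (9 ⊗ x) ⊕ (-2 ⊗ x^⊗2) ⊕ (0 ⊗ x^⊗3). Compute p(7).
p(7) = 6

A tropical monomial a ⊗ x^⊗i evaluates to a + i · x. Evaluating each term at x = 7:
  Term 0 contributes 6 + 0 · 7 = 6
  Term 1 contributes 9 + 1 · 7 = 16
  Term 2 contributes -2 + 2 · 7 = 12
  Term 3 contributes 0 + 3 · 7 = 21
p(7) = ⊕ of these = min[6, 16, 12, 21] = 6.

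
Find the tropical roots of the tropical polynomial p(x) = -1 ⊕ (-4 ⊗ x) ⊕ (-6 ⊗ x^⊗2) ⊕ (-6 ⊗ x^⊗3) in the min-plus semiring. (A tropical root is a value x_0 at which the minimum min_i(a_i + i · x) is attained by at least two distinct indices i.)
Roots: {0, 2, 3}

Each tropical root is a break point of the lower envelope of the lines y = a_i + i · x (there are 4 lines, with slopes 0, 1, ..., 3). Only the lines that attain the minimum somewhere contribute to roots; other lines are dominated. Here the surviving (envelope) indices are i = 3, i = 2, i = 1, i = 0.
Intersections between consecutive envelope lines give the roots: for adjacent envelope indices i < j the intersection is x = (a_i − a_j) / (j − i). Reading off the sorted break points: {0, 2, 3}.
Verification: at each break x_0, at least two indices attain the minimum of min_i(a_i + i · x_0).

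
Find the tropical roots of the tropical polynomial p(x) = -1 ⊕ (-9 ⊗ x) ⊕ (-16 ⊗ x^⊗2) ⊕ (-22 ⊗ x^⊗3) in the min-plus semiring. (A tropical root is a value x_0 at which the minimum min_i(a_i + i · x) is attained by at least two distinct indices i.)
Roots: {6, 7, 8}

Each tropical root is a break point of the lower envelope of the lines y = a_i + i · x (there are 4 lines, with slopes 0, 1, ..., 3). Only the lines that attain the minimum somewhere contribute to roots; other lines are dominated. Here the surviving (envelope) indices are i = 3, i = 2, i = 1, i = 0.
Intersections between consecutive envelope lines give the roots: for adjacent envelope indices i < j the intersection is x = (a_i − a_j) / (j − i). Reading off the sorted break points: {6, 7, 8}.
Verification: at each break x_0, at least two indices attain the minimum of min_i(a_i + i · x_0).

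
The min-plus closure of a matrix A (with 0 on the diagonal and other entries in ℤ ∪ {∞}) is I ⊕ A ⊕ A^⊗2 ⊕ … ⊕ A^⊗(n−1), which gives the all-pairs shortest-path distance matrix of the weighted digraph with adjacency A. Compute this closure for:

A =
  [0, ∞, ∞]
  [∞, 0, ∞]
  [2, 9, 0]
Closure =
  [0, ∞, ∞]
  [∞, 0, ∞]
  [2, 9, 0]

This is the Floyd-Warshall all-pairs shortest-path computation. For each intermediate vertex k = 0, 1, …, 2, update dist[i][j] ← min(dist[i][j], dist[i][k] + dist[k][j]). The final matrix gives, for each (i, j), the minimum total weight of any directed path from i to j (possibly empty when i = j).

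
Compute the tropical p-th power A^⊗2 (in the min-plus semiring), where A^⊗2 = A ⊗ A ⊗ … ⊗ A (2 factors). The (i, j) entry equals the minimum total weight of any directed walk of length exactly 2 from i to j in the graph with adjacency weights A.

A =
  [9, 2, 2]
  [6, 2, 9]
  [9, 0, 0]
A^⊗2 =
  [8, 2, 2]
  [8, 4, 8]
  [6, 0, 0]

Each entry (A^⊗2)_ij equals the minimum over all length-2 walks i = v_0 → v_1 → … → v_2 = j of Σ_t A[v_t][v_{t+1}]. For example, for (i, j) = (0, 2) we minimise over 3 possible intermediate vertex sequences; the minimum is 2, attained along the walk 0 → 2 → 2.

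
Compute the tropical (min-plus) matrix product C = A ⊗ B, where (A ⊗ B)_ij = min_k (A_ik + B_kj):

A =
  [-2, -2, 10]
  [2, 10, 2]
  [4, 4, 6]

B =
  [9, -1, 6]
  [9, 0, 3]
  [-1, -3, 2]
A ⊗ B =
  [7, -3, 1]
  [1, -1, 4]
  [5, 3, 7]

Apply the min-plus product entry-by-entry:
  C[0][0] = min over k of (A[0][0] + B[0][0] = -2 + 9 = 7, A[0][1] + B[1][0] = -2 + 9 = 7, A[0][2] + B[2][0] = 10 + -1 = 9) = 7 (attained at k = 0)
  C[0][1] = min over k of (A[0][0] + B[0][1] = -2 + -1 = -3, A[0][1] + B[1][1] = -2 + 0 = -2, A[0][2] + B[2][1] = 10 + -3 = 7) = -3 (attained at k = 0)
  C[0][2] = min over k of (A[0][0] + B[0][2] = -2 + 6 = 4, A[0][1] + B[1][2] = -2 + 3 = 1, A[0][2] + B[2][2] = 10 + 2 = 12) = 1 (attained at k = 1)
  C[1][0] = min over k of (A[1][0] + B[0][0] = 2 + 9 = 11, A[1][1] + B[1][0] = 10 + 9 = 19, A[1][2] + B[2][0] = 2 + -1 = 1) = 1 (attained at k = 2)
  C[1][1] = min over k of (A[1][0] + B[0][1] = 2 + -1 = 1, A[1][1] + B[1][1] = 10 + 0 = 10, A[1][2] + B[2][1] = 2 + -3 = -1) = -1 (attained at k = 2)
  C[1][2] = min over k of (A[1][0] + B[0][2] = 2 + 6 = 8, A[1][1] + B[1][2] = 10 + 3 = 13, A[1][2] + B[2][2] = 2 + 2 = 4) = 4 (attained at k = 2)
  C[2][0] = min over k of (A[2][0] + B[0][0] = 4 + 9 = 13, A[2][1] + B[1][0] = 4 + 9 = 13, A[2][2] + B[2][0] = 6 + -1 = 5) = 5 (attained at k = 2)
  C[2][1] = min over k of (A[2][0] + B[0][1] = 4 + -1 = 3, A[2][1] + B[1][1] = 4 + 0 = 4, A[2][2] + B[2][1] = 6 + -3 = 3) = 3 (attained at k = 0)
  C[2][2] = min over k of (A[2][0] + B[0][2] = 4 + 6 = 10, A[2][1] + B[1][2] = 4 + 3 = 7, A[2][2] + B[2][2] = 6 + 2 = 8) = 7 (attained at k = 1)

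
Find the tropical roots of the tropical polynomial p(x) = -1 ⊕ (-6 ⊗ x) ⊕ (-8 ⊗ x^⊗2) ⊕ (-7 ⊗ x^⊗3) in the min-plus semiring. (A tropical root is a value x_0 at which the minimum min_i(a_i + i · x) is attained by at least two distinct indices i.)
Roots: {-1, 2, 5}

Each tropical root is a break point of the lower envelope of the lines y = a_i + i · x (there are 4 lines, with slopes 0, 1, ..., 3). Only the lines that attain the minimum somewhere contribute to roots; other lines are dominated. Here the surviving (envelope) indices are i = 3, i = 2, i = 1, i = 0.
Intersections between consecutive envelope lines give the roots: for adjacent envelope indices i < j the intersection is x = (a_i − a_j) / (j − i). Reading off the sorted break points: {-1, 2, 5}.
Verification: at each break x_0, at least two indices attain the minimum of min_i(a_i + i · x_0).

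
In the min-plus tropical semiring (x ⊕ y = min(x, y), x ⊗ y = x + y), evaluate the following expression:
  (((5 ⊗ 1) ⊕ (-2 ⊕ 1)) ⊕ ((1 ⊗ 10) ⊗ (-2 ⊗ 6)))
(((5 ⊗ 1) ⊕ (-2 ⊕ 1)) ⊕ ((1 ⊗ 10) ⊗ (-2 ⊗ 6))) = -2

Expand innermost to outermost. Recall ⊕ takes the minimum of its arguments and ⊗ takes their sum. Working out the expression (((5 ⊗ 1) ⊕ (-2 ⊕ 1)) ⊕ ((1 ⊗ 10) ⊗ (-2 ⊗ 6))) gives -2.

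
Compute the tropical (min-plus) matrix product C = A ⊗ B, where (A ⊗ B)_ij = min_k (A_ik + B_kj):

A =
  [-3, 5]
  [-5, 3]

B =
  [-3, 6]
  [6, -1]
A ⊗ B =
  [-6, 3]
  [-8, 1]

Apply the min-plus product entry-by-entry:
  C[0][0] = min over k of (A[0][0] + B[0][0] = -3 + -3 = -6, A[0][1] + B[1][0] = 5 + 6 = 11) = -6 (attained at k = 0)
  C[0][1] = min over k of (A[0][0] + B[0][1] = -3 + 6 = 3, A[0][1] + B[1][1] = 5 + -1 = 4) = 3 (attained at k = 0)
  C[1][0] = min over k of (A[1][0] + B[0][0] = -5 + -3 = -8, A[1][1] + B[1][0] = 3 + 6 = 9) = -8 (attained at k = 0)
  C[1][1] = min over k of (A[1][0] + B[0][1] = -5 + 6 = 1, A[1][1] + B[1][1] = 3 + -1 = 2) = 1 (attained at k = 0)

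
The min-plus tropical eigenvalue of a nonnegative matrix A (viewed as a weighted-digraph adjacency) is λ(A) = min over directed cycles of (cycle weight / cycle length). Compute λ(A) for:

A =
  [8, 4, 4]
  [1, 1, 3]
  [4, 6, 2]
λ(A) = 1

Enumerate directed cycles and compute their means (weight / length). Sample:
  cycle 0 → 0: weight = 8, length = 1, mean = 8/1 ≈ 8.000
  cycle 1 → 1: weight = 1, length = 1, mean = 1/1 ≈ 1.000
  cycle 2 → 2: weight = 2, length = 1, mean = 2/1 ≈ 2.000
  cycle 0 → 1 → 0: weight = 5, length = 2, mean = 5/2 ≈ 2.500
  cycle 0 → 2 → 0: weight = 8, length = 2, mean = 8/2 ≈ 4.000
  cycle 1 → 0 → 1: weight = 5, length = 2, mean = 5/2 ≈ 2.500
Minimum mean = 1.000, attained e.g. along the cycle 1 → 1 with weight 1 and length 1. So λ(A) = 1/1 = 1.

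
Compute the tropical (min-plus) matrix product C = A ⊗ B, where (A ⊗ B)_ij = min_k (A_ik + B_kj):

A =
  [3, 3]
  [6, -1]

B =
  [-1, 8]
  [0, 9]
A ⊗ B =
  [2, 11]
  [-1, 8]

Apply the min-plus product entry-by-entry:
  C[0][0] = min over k of (A[0][0] + B[0][0] = 3 + -1 = 2, A[0][1] + B[1][0] = 3 + 0 = 3) = 2 (attained at k = 0)
  C[0][1] = min over k of (A[0][0] + B[0][1] = 3 + 8 = 11, A[0][1] + B[1][1] = 3 + 9 = 12) = 11 (attained at k = 0)
  C[1][0] = min over k of (A[1][0] + B[0][0] = 6 + -1 = 5, A[1][1] + B[1][0] = -1 + 0 = -1) = -1 (attained at k = 1)
  C[1][1] = min over k of (A[1][0] + B[0][1] = 6 + 8 = 14, A[1][1] + B[1][1] = -1 + 9 = 8) = 8 (attained at k = 1)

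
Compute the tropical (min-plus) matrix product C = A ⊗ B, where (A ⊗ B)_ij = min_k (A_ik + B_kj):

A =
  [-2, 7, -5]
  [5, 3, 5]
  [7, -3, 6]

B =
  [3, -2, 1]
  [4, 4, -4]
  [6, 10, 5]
A ⊗ B =
  [1, -4, -1]
  [7, 3, -1]
  [1, 1, -7]

Apply the min-plus product entry-by-entry:
  C[0][0] = min over k of (A[0][0] + B[0][0] = -2 + 3 = 1, A[0][1] + B[1][0] = 7 + 4 = 11, A[0][2] + B[2][0] = -5 + 6 = 1) = 1 (attained at k = 0)
  C[0][1] = min over k of (A[0][0] + B[0][1] = -2 + -2 = -4, A[0][1] + B[1][1] = 7 + 4 = 11, A[0][2] + B[2][1] = -5 + 10 = 5) = -4 (attained at k = 0)
  C[0][2] = min over k of (A[0][0] + B[0][2] = -2 + 1 = -1, A[0][1] + B[1][2] = 7 + -4 = 3, A[0][2] + B[2][2] = -5 + 5 = 0) = -1 (attained at k = 0)
  C[1][0] = min over k of (A[1][0] + B[0][0] = 5 + 3 = 8, A[1][1] + B[1][0] = 3 + 4 = 7, A[1][2] + B[2][0] = 5 + 6 = 11) = 7 (attained at k = 1)
  C[1][1] = min over k of (A[1][0] + B[0][1] = 5 + -2 = 3, A[1][1] + B[1][1] = 3 + 4 = 7, A[1][2] + B[2][1] = 5 + 10 = 15) = 3 (attained at k = 0)
  C[1][2] = min over k of (A[1][0] + B[0][2] = 5 + 1 = 6, A[1][1] + B[1][2] = 3 + -4 = -1, A[1][2] + B[2][2] = 5 + 5 = 10) = -1 (attained at k = 1)
  C[2][0] = min over k of (A[2][0] + B[0][0] = 7 + 3 = 10, A[2][1] + B[1][0] = -3 + 4 = 1, A[2][2] + B[2][0] = 6 + 6 = 12) = 1 (attained at k = 1)
  C[2][1] = min over k of (A[2][0] + B[0][1] = 7 + -2 = 5, A[2][1] + B[1][1] = -3 + 4 = 1, A[2][2] + B[2][1] = 6 + 10 = 16) = 1 (attained at k = 1)
  C[2][2] = min over k of (A[2][0] + B[0][2] = 7 + 1 = 8, A[2][1] + B[1][2] = -3 + -4 = -7, A[2][2] + B[2][2] = 6 + 5 = 11) = -7 (attained at k = 1)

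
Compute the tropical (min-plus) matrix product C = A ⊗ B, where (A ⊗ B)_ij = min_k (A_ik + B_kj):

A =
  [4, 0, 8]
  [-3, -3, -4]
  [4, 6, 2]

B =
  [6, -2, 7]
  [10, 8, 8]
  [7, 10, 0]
A ⊗ B =
  [10, 2, 8]
  [3, -5, -4]
  [9, 2, 2]

Apply the min-plus product entry-by-entry:
  C[0][0] = min over k of (A[0][0] + B[0][0] = 4 + 6 = 10, A[0][1] + B[1][0] = 0 + 10 = 10, A[0][2] + B[2][0] = 8 + 7 = 15) = 10 (attained at k = 0)
  C[0][1] = min over k of (A[0][0] + B[0][1] = 4 + -2 = 2, A[0][1] + B[1][1] = 0 + 8 = 8, A[0][2] + B[2][1] = 8 + 10 = 18) = 2 (attained at k = 0)
  C[0][2] = min over k of (A[0][0] + B[0][2] = 4 + 7 = 11, A[0][1] + B[1][2] = 0 + 8 = 8, A[0][2] + B[2][2] = 8 + 0 = 8) = 8 (attained at k = 1)
  C[1][0] = min over k of (A[1][0] + B[0][0] = -3 + 6 = 3, A[1][1] + B[1][0] = -3 + 10 = 7, A[1][2] + B[2][0] = -4 + 7 = 3) = 3 (attained at k = 0)
  C[1][1] = min over k of (A[1][0] + B[0][1] = -3 + -2 = -5, A[1][1] + B[1][1] = -3 + 8 = 5, A[1][2] + B[2][1] = -4 + 10 = 6) = -5 (attained at k = 0)
  C[1][2] = min over k of (A[1][0] + B[0][2] = -3 + 7 = 4, A[1][1] + B[1][2] = -3 + 8 = 5, A[1][2] + B[2][2] = -4 + 0 = -4) = -4 (attained at k = 2)
  C[2][0] = min over k of (A[2][0] + B[0][0] = 4 + 6 = 10, A[2][1] + B[1][0] = 6 + 10 = 16, A[2][2] + B[2][0] = 2 + 7 = 9) = 9 (attained at k = 2)
  C[2][1] = min over k of (A[2][0] + B[0][1] = 4 + -2 = 2, A[2][1] + B[1][1] = 6 + 8 = 14, A[2][2] + B[2][1] = 2 + 10 = 12) = 2 (attained at k = 0)
  C[2][2] = min over k of (A[2][0] + B[0][2] = 4 + 7 = 11, A[2][1] + B[1][2] = 6 + 8 = 14, A[2][2] + B[2][2] = 2 + 0 = 2) = 2 (attained at k = 2)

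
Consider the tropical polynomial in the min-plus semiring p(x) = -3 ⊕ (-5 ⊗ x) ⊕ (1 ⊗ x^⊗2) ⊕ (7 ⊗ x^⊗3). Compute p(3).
p(3) = -3

A tropical monomial a ⊗ x^⊗i evaluates to a + i · x. Evaluating each term at x = 3:
  Term 0 contributes -3 + 0 · 3 = -3
  Term 1 contributes -5 + 1 · 3 = -2
  Term 2 contributes 1 + 2 · 3 = 7
  Term 3 contributes 7 + 3 · 3 = 16
p(3) = ⊕ of these = min[-3, -2, 7, 16] = -3.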